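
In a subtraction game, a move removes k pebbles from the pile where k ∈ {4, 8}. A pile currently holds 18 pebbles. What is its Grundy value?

1

Compute g(0), g(1), … for moves {4, 8}:
k:     0  1  2  3  4  5  6  7  8  9 10 11 12 13 14 15 16 17 18
g(k):  0  0  0  0  1  1  1  1  2  2  2  2  0  0  0  0  1  1  1
So g(18) = 1.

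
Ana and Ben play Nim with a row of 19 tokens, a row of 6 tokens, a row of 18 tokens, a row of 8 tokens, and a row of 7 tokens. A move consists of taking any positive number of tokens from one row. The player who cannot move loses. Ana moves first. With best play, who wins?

Ana wins

Nim-sum: 19 ⊕ 6 ⊕ 18 ⊕ 8 ⊕ 7 = 8.
The nim-sum is 8 ≠ 0, so this is an N-position: the player to move can win; Ana has a winning move.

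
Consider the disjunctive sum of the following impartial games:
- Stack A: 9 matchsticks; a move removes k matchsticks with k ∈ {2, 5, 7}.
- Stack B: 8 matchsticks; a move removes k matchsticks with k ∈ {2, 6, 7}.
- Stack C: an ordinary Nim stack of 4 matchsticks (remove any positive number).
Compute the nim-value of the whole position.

4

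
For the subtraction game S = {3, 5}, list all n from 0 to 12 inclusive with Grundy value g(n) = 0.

0, 1, 2, 8, 9, 10

Compute g(0), g(1), … for moves {3, 5}:
k:     0  1  2  3  4  5  6  7  8  9 10 11 12
g(k):  0  0  0  1  1  1  2  2  0  0  0  1  1
The P-positions (g = 0) in 0..12 are 0, 1, 2, 8, 9, 10.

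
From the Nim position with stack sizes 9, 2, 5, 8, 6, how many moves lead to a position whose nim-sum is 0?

0

Nim-sum: 9 ^ 2 ^ 5 ^ 8 ^ 6 = 0.
The nim-sum is already 0, so every move leaves a nonzero nim-sum — there are no winning moves.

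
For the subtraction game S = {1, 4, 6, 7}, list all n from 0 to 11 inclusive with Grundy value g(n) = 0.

0, 2, 5, 10

Build the Grundy sequence with g(k) = mex{g(k−s) : s ∈ {1, 4, 6, 7}, s ≤ k}:
k:     0  1  2  3  4  5  6  7  8  9 10 11
g(k):  0  1  0  1  2  0  1  2  3  2  0  1
The P-positions (g = 0) in 0..11 are 0, 2, 5, 10.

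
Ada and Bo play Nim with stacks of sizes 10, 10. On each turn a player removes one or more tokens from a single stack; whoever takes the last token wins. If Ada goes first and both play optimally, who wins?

Compute the nim-sum pairwise:
10 ^ 10 = 0
The nim-sum is 0, so this is a P-position: the player to move is in a losing position under optimal play; Ada is about to move from it and so loses — Bo wins.

Bo wins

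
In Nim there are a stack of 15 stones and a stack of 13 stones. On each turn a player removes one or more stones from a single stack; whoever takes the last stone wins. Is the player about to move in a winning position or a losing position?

Write each in binary and XOR column by column:
  1111  (15)
  1101  (13)
  ----
  0010  (2)
The nim-sum is 2 ≠ 0, so this is an N-position: the player to move can win.

Winning position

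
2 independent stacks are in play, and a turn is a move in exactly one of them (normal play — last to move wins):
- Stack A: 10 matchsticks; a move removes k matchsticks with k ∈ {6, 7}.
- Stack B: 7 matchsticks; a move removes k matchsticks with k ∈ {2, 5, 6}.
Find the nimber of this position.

Build the Grundy sequence for stack A with g(k) = mex{g(k−s) : s ∈ {6, 7}, s ≤ k}:
g(0) = mex{} = 0
g(1) = mex{} = 0
g(2) = mex{} = 0
g(3) = mex{} = 0
g(4) = mex{} = 0
g(5) = mex{} = 0
g(6) = mex{0} = 1
g(7) = mex{0} = 1
g(8) = mex{0} = 1
g(9) = mex{0} = 1
g(10) = mex{0} = 1
So g(10) = 1.
Grundy values for stack B (subtraction set {2, 5, 6}):
g(0) = mex{} = 0
g(1) = mex{} = 0
g(2) = mex{0} = 1
g(3) = mex{0} = 1
g(4) = mex{1} = 0
g(5) = mex{0,1} = 2
g(6) = mex{0} = 1
g(7) = mex{0,1,2} = 3
So g(7) = 3.
The value of a disjunctive sum is the nim-sum of the parts.
Combined value = 1 ⊕ 3 = 2.

2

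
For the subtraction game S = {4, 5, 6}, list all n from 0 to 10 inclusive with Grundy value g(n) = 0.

0, 1, 2, 3, 10

Build the Grundy sequence with g(k) = mex{g(k−s) : s ∈ {4, 5, 6}, s ≤ k}:
k:     0  1  2  3  4  5  6  7  8  9 10
g(k):  0  0  0  0  1  1  1  1  2  2  0
The P-positions (g = 0) in 0..10 are 0, 1, 2, 3, 10.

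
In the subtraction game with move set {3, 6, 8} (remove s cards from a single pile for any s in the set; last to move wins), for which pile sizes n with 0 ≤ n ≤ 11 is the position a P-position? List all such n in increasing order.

0, 1, 2, 11

Grundy values for subtraction set {3, 6, 8}:
k:     0  1  2  3  4  5  6  7  8  9 10 11
g(k):  0  0  0  1  1  1  2  2  2  3  3  0
The P-positions (g = 0) in 0..11 are 0, 1, 2, 11.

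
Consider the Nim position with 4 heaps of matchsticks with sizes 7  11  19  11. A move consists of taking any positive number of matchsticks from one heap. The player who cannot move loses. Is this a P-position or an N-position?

Compute the nim-sum pairwise:
7 ⊕ 11 = 12
12 ⊕ 19 = 31
31 ⊕ 11 = 20
The nim-sum is 20 ≠ 0, so this is an N-position: the player to move can win.

N-position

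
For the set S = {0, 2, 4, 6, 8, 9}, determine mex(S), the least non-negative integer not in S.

0 is in the set but 1 is not, so the mex is 1.

1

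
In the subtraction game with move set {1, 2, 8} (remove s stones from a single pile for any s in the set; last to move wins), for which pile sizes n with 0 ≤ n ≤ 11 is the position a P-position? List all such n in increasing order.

Build the Grundy sequence with g(k) = mex{g(k−s) : s ∈ {1, 2, 8}, s ≤ k}:
k:     0  1  2  3  4  5  6  7  8  9 10 11
g(k):  0  1  2  0  1  2  0  1  2  0  1  2
The P-positions (g = 0) in 0..11 are 0, 3, 6, 9.

0, 3, 6, 9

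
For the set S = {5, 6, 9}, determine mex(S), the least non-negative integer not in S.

0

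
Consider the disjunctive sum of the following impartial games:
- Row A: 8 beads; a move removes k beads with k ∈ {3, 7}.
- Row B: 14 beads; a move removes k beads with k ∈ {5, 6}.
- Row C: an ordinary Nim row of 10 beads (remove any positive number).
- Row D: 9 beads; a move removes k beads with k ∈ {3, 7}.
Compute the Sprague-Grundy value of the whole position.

9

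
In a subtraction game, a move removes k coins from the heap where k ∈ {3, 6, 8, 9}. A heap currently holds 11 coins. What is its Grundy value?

3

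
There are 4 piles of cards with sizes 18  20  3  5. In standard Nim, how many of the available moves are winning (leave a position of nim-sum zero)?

Nim-sum: 18 XOR 20 XOR 3 XOR 5 = 0.
The nim-sum is already 0, so every move leaves a nonzero nim-sum — there are no winning moves.

0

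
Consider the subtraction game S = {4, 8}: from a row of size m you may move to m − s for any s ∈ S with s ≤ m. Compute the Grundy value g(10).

2

Grundy values for subtraction set {4, 8}:
k:     0  1  2  3  4  5  6  7  8  9 10
g(k):  0  0  0  0  1  1  1  1  2  2  2
So g(10) = 2.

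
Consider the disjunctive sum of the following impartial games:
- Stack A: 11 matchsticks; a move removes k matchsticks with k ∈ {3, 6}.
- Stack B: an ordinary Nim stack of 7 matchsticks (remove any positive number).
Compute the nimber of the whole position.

Grundy values for stack A (subtraction set {3, 6}):
g(0) = mex{} = 0
g(1) = mex{} = 0
g(2) = mex{} = 0
g(3) = mex{0} = 1
g(4) = mex{0} = 1
g(5) = mex{0} = 1
g(6) = mex{0,1} = 2
g(7) = mex{0,1} = 2
g(8) = mex{0,1} = 2
g(9) = mex{1,2} = 0
g(10) = mex{1,2} = 0
g(11) = mex{1,2} = 0
So g(11) = 0.
Stack B is a plain Nim stack of size 7, so its Grundy value is 7.
By the Sprague-Grundy theorem, the Grundy value of a sum of independent games is the XOR of the component values.
Combined value = 0 XOR 7 = 7.

7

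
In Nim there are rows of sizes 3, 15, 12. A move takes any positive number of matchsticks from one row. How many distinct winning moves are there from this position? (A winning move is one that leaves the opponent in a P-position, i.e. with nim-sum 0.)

Bitwise XOR of the heap sizes:
  0011  (3)
  1111  (15)
  1100  (12)
  ----
  0000  (0)
The nim-sum is already 0, so every move leaves a nonzero nim-sum — there are no winning moves.

0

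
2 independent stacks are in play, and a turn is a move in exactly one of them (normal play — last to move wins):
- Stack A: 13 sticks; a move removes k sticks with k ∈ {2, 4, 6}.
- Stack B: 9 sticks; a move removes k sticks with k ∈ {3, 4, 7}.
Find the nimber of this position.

Grundy values for stack A (subtraction set {2, 4, 6}):
g(0) = mex{} = 0
g(1) = mex{} = 0
g(2) = mex{0} = 1
g(3) = mex{0} = 1
g(4) = mex{0,1} = 2
g(5) = mex{0,1} = 2
g(6) = mex{0,1,2} = 3
g(7) = mex{0,1,2} = 3
g(8) = mex{1,2,3} = 0
g(9) = mex{1,2,3} = 0
g(10) = mex{0,2,3} = 1
g(11) = mex{0,2,3} = 1
g(12) = mex{0,1,3} = 2
g(13) = mex{0,1,3} = 2
So g(13) = 2.
Grundy values for stack B (subtraction set {3, 4, 7}):
g(0) = mex{} = 0
g(1) = mex{} = 0
g(2) = mex{} = 0
g(3) = mex{0} = 1
g(4) = mex{0} = 1
g(5) = mex{0} = 1
g(6) = mex{0,1} = 2
g(7) = mex{0,1} = 2
g(8) = mex{0,1} = 2
g(9) = mex{0,1,2} = 3
So g(9) = 3.
By the Sprague-Grundy theorem, the Grundy value of a sum of independent games is the XOR of the component values.
Combined value = 2 ⊕ 3 = 1.

1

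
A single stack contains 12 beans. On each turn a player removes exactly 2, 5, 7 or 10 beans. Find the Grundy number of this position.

0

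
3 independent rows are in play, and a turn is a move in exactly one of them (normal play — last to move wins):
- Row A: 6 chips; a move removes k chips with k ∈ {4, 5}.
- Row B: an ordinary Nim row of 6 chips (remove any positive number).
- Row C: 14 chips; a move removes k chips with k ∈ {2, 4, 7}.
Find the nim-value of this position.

Grundy values for row A (subtraction set {4, 5}):
g(0) = mex{} = 0
g(1) = mex{} = 0
g(2) = mex{} = 0
g(3) = mex{} = 0
g(4) = mex{0} = 1
g(5) = mex{0} = 1
g(6) = mex{0} = 1
So g(6) = 1.
Row B is a plain Nim row of size 6, so its Grundy value is 6.
Grundy values for row C (subtraction set {2, 4, 7}):
g(0) = mex{} = 0
g(1) = mex{} = 0
g(2) = mex{0} = 1
g(3) = mex{0} = 1
g(4) = mex{0,1} = 2
g(5) = mex{0,1} = 2
g(6) = mex{1,2} = 0
g(7) = mex{0,1,2} = 3
g(8) = mex{0,2} = 1
g(9) = mex{1,2,3} = 0
g(10) = mex{0,1} = 2
g(11) = mex{0,2,3} = 1
g(12) = mex{1,2} = 0
g(13) = mex{0,1} = 2
g(14) = mex{0,2,3} = 1
So g(14) = 1.
By the Sprague-Grundy theorem, the Grundy value of a sum of independent games is the XOR of the component values.
Combined value = 1 ⊕ 6 ⊕ 1 = 6.

6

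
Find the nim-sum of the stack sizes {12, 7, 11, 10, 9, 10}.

9

Nim-sum: 12 ⊕ 7 ⊕ 11 ⊕ 10 ⊕ 9 ⊕ 10 = 9.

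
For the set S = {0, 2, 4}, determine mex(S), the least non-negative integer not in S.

1

0 is in the set but 1 is not, so the mex is 1.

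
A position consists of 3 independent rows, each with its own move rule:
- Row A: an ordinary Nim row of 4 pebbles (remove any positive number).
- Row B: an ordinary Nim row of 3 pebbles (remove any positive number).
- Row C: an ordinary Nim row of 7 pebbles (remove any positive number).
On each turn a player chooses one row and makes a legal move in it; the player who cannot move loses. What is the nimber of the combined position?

0

Row A is a plain Nim row of size 4, so its Grundy value is 4.
Row B is a plain Nim row of size 3, so its Grundy value is 3.
Row C is a plain Nim row of size 7, so its Grundy value is 7.
The value of a disjunctive sum is the nim-sum of the parts.
Combined value = 4 ⊕ 3 ⊕ 7 = 0.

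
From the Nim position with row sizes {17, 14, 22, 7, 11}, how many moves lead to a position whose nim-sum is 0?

Nim-sum: 17 ⊕ 14 ⊕ 22 ⊕ 7 ⊕ 11 = 5.
The overall nim-sum is X = 5. A row of size p has a winning move iff p XOR X < p (reduce it to p XOR X).
  17: 17 XOR 5 = 20 ≥ 17 — no move.
  14: 14 XOR 5 = 11 < 14 — winning move (to 11).
  22: 22 XOR 5 = 19 < 22 — winning move (to 19).
  7: 7 XOR 5 = 2 < 7 — winning move (to 2).
  11: 11 XOR 5 = 14 ≥ 11 — no move.
That gives 3 winning moves.

3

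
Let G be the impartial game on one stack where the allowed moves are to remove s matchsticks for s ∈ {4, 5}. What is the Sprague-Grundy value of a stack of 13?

1

Grundy values for subtraction set {4, 5}:
k:     0  1  2  3  4  5  6  7  8  9 10 11 12 13
g(k):  0  0  0  0  1  1  1  1  2  0  0  0  0  1
So g(13) = 1.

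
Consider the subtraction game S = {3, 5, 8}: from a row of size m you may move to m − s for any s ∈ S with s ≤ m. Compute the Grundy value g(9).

Grundy values for subtraction set {3, 5, 8}:
k:     0  1  2  3  4  5  6  7  8  9
g(k):  0  0  0  1  1  1  2  2  2  3
So g(9) = 3.

3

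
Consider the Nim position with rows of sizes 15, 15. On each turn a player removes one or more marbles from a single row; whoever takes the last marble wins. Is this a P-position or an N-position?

P-position

Compute the nim-sum pairwise:
15 ^ 15 = 0
The nim-sum is 0, so this is a P-position: the player to move is in a losing position under optimal play.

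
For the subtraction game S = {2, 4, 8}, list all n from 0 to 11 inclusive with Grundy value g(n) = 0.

Build the Grundy sequence with g(k) = mex{g(k−s) : s ∈ {2, 4, 8}, s ≤ k}:
g(0) = mex{} = 0
g(1) = mex{} = 0
g(2) = mex{0} = 1
g(3) = mex{0} = 1
g(4) = mex{0,1} = 2
g(5) = mex{0,1} = 2
g(6) = mex{1,2} = 0
g(7) = mex{1,2} = 0
g(8) = mex{0,2} = 1
g(9) = mex{0,2} = 1
g(10) = mex{0,1} = 2
g(11) = mex{0,1} = 2
The P-positions (g = 0) in 0..11 are 0, 1, 6, 7.

0, 1, 6, 7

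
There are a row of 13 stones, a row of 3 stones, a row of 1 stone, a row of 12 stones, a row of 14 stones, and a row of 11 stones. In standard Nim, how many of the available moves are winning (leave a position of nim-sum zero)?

3

Bitwise XOR of the heap sizes:
  1101  (13)
  0011  (3)
  0001  (1)
  1100  (12)
  1110  (14)
  1011  (11)
  ----
  0110  (6)
The overall nim-sum is X = 6. A row of size p has a winning move iff p XOR X < p (reduce it to p XOR X).
  13: 13 XOR 6 = 11 < 13 — winning move (to 11).
  3: 3 XOR 6 = 5 ≥ 3 — no move.
  1: 1 XOR 6 = 7 ≥ 1 — no move.
  12: 12 XOR 6 = 10 < 12 — winning move (to 10).
  14: 14 XOR 6 = 8 < 14 — winning move (to 8).
  11: 11 XOR 6 = 13 ≥ 11 — no move.
That gives 3 winning moves.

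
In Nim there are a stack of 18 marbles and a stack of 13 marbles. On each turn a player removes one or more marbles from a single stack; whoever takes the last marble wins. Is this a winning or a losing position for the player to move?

Nim-sum: 18 XOR 13 = 31.
The nim-sum is 31 ≠ 0, so this is an N-position: the player to move can win.

Winning position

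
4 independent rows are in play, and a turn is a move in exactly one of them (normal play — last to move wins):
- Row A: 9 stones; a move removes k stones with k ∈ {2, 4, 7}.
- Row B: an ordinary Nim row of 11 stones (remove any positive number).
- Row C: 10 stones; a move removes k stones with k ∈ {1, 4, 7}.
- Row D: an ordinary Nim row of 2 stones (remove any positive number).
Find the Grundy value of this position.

9

Grundy values for row A (subtraction set {2, 4, 7}):
k:     0  1  2  3  4  5  6  7  8  9
g(k):  0  0  1  1  2  2  0  3  1  0
So g(9) = 0.
Row B is a plain Nim row of size 11, so its Grundy value is 11.
Build the Grundy sequence for row C with g(k) = mex{g(k−s) : s ∈ {1, 4, 7}, s ≤ k}:
k:     0  1  2  3  4  5  6  7  8  9 10
g(k):  0  1  0  1  2  0  1  2  0  1  0
So g(10) = 0.
Row D is a plain Nim row of size 2, so its Grundy value is 2.
The value of a disjunctive sum is the nim-sum of the parts.
Combined value = 0 ⊕ 11 ⊕ 0 ⊕ 2 = 9.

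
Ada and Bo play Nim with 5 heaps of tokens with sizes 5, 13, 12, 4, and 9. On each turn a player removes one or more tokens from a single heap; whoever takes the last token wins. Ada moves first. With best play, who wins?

Ada wins

Compute the nim-sum pairwise:
5 XOR 13 = 8
8 XOR 12 = 4
4 XOR 4 = 0
0 XOR 9 = 9
The nim-sum is 9 ≠ 0, so this is an N-position: the player to move can win; Ada has a winning move.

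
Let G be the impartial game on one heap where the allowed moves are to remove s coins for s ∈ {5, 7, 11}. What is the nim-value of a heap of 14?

Grundy values for subtraction set {5, 7, 11}:
k:     0  1  2  3  4  5  6  7  8  9 10 11 12 13 14
g(k):  0  0  0  0  0  1  1  1  1  1  2  2  2  2  2
So g(14) = 2.

2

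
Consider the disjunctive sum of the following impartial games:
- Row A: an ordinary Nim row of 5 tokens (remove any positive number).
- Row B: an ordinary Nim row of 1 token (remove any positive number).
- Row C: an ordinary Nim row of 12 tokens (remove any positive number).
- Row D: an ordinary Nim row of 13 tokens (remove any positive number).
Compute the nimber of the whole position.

Row A is a plain Nim row of size 5, so its Grundy value is 5.
Row B is a plain Nim row of size 1, so its Grundy value is 1.
Row C is a plain Nim row of size 12, so its Grundy value is 12.
Row D is a plain Nim row of size 13, so its Grundy value is 13.
By the Sprague-Grundy theorem, the Grundy value of a sum of independent games is the XOR of the component values.
Combined value = 5 XOR 1 XOR 12 XOR 13 = 5.

5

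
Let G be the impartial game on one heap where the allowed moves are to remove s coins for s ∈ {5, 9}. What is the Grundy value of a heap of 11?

Compute g(0), g(1), … for moves {5, 9}:
g(0) = mex{} = 0
g(1) = mex{} = 0
g(2) = mex{} = 0
g(3) = mex{} = 0
g(4) = mex{} = 0
g(5) = mex{0} = 1
g(6) = mex{0} = 1
g(7) = mex{0} = 1
g(8) = mex{0} = 1
g(9) = mex{0} = 1
g(10) = mex{0,1} = 2
g(11) = mex{0,1} = 2
So g(11) = 2.

2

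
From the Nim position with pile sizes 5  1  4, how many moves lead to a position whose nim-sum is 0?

Compute the nim-sum pairwise:
5 ^ 1 = 4
4 ^ 4 = 0
The nim-sum is already 0, so every move leaves a nonzero nim-sum — there are no winning moves.

0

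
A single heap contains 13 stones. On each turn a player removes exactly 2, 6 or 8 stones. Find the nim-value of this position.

2

Compute g(0), g(1), … for moves {2, 6, 8}:
k:     0  1  2  3  4  5  6  7  8  9 10 11 12 13
g(k):  0  0  1  1  0  0  1  1  2  2  3  3  2  2
So g(13) = 2.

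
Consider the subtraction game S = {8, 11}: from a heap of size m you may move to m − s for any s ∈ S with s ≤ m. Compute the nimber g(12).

1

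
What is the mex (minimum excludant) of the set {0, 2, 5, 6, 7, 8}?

0 is in the set but 1 is not, so the mex is 1.

1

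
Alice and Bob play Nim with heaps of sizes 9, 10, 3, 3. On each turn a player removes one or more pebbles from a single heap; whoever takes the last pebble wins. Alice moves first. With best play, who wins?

Bitwise XOR of the heap sizes:
  1001  (9)
  1010  (10)
  0011  (3)
  0011  (3)
  ----
  0011  (3)
The nim-sum is 3 ≠ 0, so this is an N-position: the player to move can win; Alice has a winning move.

Alice wins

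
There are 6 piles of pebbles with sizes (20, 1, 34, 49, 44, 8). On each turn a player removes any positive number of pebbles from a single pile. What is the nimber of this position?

34

Nim-sum: 20 ^ 1 ^ 34 ^ 49 ^ 44 ^ 8 = 34.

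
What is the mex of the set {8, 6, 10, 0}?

0 is in the set but 1 is not, so the mex is 1.

1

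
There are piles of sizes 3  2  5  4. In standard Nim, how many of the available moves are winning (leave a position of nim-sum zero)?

In binary:
  011  (3)
  010  (2)
  101  (5)
  100  (4)
  ---
  000  (0)
The nim-sum is already 0, so every move leaves a nonzero nim-sum — there are no winning moves.

0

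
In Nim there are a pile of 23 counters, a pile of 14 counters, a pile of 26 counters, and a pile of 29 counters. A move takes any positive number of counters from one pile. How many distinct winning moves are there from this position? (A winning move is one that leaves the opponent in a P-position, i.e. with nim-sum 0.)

Nim-sum: 23 ⊕ 14 ⊕ 26 ⊕ 29 = 30.
The overall nim-sum is X = 30. A pile of size p has a winning move iff p XOR X < p (reduce it to p XOR X).
  23: 23 XOR 30 = 9 < 23 — winning move (to 9).
  14: 14 XOR 30 = 16 ≥ 14 — no move.
  26: 26 XOR 30 = 4 < 26 — winning move (to 4).
  29: 29 XOR 30 = 3 < 29 — winning move (to 3).
That gives 3 winning moves.

3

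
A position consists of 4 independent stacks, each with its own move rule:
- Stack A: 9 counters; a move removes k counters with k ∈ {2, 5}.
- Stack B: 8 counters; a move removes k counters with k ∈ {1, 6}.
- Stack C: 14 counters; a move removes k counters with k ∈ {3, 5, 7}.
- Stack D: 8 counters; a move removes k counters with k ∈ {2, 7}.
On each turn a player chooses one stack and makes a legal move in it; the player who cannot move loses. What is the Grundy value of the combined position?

3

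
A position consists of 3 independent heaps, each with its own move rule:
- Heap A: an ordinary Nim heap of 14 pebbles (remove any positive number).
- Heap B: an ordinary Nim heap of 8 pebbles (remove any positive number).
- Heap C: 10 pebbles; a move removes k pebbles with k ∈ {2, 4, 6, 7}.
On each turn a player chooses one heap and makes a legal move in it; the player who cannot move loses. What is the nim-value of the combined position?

6

Heap A is a plain Nim heap of size 14, so its Grundy value is 14.
Heap B is a plain Nim heap of size 8, so its Grundy value is 8.
Build the Grundy sequence for heap C with g(k) = mex{g(k−s) : s ∈ {2, 4, 6, 7}, s ≤ k}:
k:     0  1  2  3  4  5  6  7  8  9 10
g(k):  0  0  1  1  2  2  3  3  4  0  0
So g(10) = 0.
By the Sprague-Grundy theorem, the Grundy value of a sum of independent games is the XOR of the component values.
Combined value = 14 ⊕ 8 ⊕ 0 = 6.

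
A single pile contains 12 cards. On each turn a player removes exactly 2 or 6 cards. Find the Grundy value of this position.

Compute g(0), g(1), … for moves {2, 6}:
g(0) = mex{} = 0
g(1) = mex{} = 0
g(2) = mex{0} = 1
g(3) = mex{0} = 1
g(4) = mex{1} = 0
g(5) = mex{1} = 0
g(6) = mex{0} = 1
g(7) = mex{0} = 1
g(8) = mex{1} = 0
g(9) = mex{1} = 0
g(10) = mex{0} = 1
g(11) = mex{0} = 1
g(12) = mex{1} = 0
So g(12) = 0.

0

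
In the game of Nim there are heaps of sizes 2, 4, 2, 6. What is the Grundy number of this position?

2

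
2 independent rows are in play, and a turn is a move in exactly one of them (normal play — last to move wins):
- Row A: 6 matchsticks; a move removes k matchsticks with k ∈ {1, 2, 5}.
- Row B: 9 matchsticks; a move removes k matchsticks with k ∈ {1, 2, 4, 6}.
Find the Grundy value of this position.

1

Grundy values for row A (subtraction set {1, 2, 5}):
k:     0  1  2  3  4  5  6
g(k):  0  1  2  0  1  2  0
So g(6) = 0.
For row B, compute g(0), g(1), … with moves {1, 2, 4, 6}:
k:     0  1  2  3  4  5  6  7  8  9
g(k):  0  1  2  0  1  2  3  4  0  1
So g(9) = 1.
By the Sprague-Grundy theorem, the Grundy value of a sum of independent games is the XOR of the component values.
Combined value = 0 XOR 1 = 1.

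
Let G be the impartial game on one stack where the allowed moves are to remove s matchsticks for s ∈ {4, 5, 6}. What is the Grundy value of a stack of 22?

0

Build the Grundy sequence with g(k) = mex{g(k−s) : s ∈ {4, 5, 6}, s ≤ k}:
k:     0  1  2  3  4  5  6  7  8  9 10 11 12 13 14 15 16 17 18 19 20 21 22
g(k):  0  0  0  0  1  1  1  1  2  2  0  0  0  0  1  1  1  1  2  2  0  0  0
So g(22) = 0.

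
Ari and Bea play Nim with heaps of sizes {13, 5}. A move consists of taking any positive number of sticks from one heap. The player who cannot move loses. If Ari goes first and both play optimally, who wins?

Ari wins

Compute the nim-sum pairwise:
13 ^ 5 = 8
The nim-sum is 8 ≠ 0, so this is an N-position: the player to move can win; Ari has a winning move.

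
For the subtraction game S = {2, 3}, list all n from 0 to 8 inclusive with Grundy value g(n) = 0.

0, 1, 5, 6

Grundy values for subtraction set {2, 3}:
k:     0  1  2  3  4  5  6  7  8
g(k):  0  0  1  1  2  0  0  1  1
The P-positions (g = 0) in 0..8 are 0, 1, 5, 6.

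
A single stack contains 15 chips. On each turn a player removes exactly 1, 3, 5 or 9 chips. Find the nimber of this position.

Grundy values for subtraction set {1, 3, 5, 9}:
k:     0  1  2  3  4  5  6  7  8  9 10 11 12 13 14 15
g(k):  0  1  0  1  0  1  0  1  0  1  0  1  0  1  0  1
So g(15) = 1.

1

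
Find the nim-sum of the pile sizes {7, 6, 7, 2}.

4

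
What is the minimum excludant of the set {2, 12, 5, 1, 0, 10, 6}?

3

The values 0, 1, 2 are all present; 3 is the first non-negative integer missing from the set.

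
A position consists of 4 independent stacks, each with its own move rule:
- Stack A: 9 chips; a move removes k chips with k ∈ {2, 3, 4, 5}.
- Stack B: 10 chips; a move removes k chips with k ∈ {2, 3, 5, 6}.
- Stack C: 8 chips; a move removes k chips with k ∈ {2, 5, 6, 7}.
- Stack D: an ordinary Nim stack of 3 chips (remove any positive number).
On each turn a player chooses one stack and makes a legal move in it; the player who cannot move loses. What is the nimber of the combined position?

1

Build the Grundy sequence for stack A with g(k) = mex{g(k−s) : s ∈ {2, 3, 4, 5}, s ≤ k}:
g(0) = mex{} = 0
g(1) = mex{} = 0
g(2) = mex{0} = 1
g(3) = mex{0} = 1
g(4) = mex{0,1} = 2
g(5) = mex{0,1} = 2
g(6) = mex{0,1,2} = 3
g(7) = mex{1,2} = 0
g(8) = mex{1,2,3} = 0
g(9) = mex{0,2,3} = 1
So g(9) = 1.
Grundy values for stack B (subtraction set {2, 3, 5, 6}):
k:     0  1  2  3  4  5  6  7  8  9 10
g(k):  0  0  1  1  2  2  3  3  0  0  1
So g(10) = 1.
For stack C, compute g(0), g(1), … with moves {2, 5, 6, 7}:
g(0) = mex{} = 0
g(1) = mex{} = 0
g(2) = mex{0} = 1
g(3) = mex{0} = 1
g(4) = mex{1} = 0
g(5) = mex{0,1} = 2
g(6) = mex{0} = 1
g(7) = mex{0,1,2} = 3
g(8) = mex{0,1} = 2
So g(8) = 2.
Stack D is a plain Nim stack of size 3, so its Grundy value is 3.
The value of a disjunctive sum is the nim-sum of the parts.
Combined value = 1 ⊕ 1 ⊕ 2 ⊕ 3 = 1.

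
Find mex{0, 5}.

1

0 is in the set but 1 is not, so the mex is 1.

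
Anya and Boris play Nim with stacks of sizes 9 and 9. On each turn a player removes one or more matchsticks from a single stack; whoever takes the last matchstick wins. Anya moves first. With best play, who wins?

Nim-sum: 9 ⊕ 9 = 0.
The nim-sum is 0, so this is a P-position: the player to move is in a losing position under optimal play; Anya is about to move from it and so loses — Boris wins.

Boris wins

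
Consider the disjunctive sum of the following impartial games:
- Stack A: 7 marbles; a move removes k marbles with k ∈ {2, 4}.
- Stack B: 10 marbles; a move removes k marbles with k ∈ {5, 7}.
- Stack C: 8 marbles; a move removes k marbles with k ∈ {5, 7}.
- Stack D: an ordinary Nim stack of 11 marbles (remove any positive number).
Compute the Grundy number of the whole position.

8

Build the Grundy sequence for stack A with g(k) = mex{g(k−s) : s ∈ {2, 4}, s ≤ k}:
g(0) = mex{} = 0
g(1) = mex{} = 0
g(2) = mex{0} = 1
g(3) = mex{0} = 1
g(4) = mex{0,1} = 2
g(5) = mex{0,1} = 2
g(6) = mex{1,2} = 0
g(7) = mex{1,2} = 0
So g(7) = 0.
Build the Grundy sequence for stack B with g(k) = mex{g(k−s) : s ∈ {5, 7}, s ≤ k}:
k:     0  1  2  3  4  5  6  7  8  9 10
g(k):  0  0  0  0  0  1  1  1  1  1  2
So g(10) = 2.
Build the Grundy sequence for stack C with g(k) = mex{g(k−s) : s ∈ {5, 7}, s ≤ k}:
g(0) = mex{} = 0
g(1) = mex{} = 0
g(2) = mex{} = 0
g(3) = mex{} = 0
g(4) = mex{} = 0
g(5) = mex{0} = 1
g(6) = mex{0} = 1
g(7) = mex{0} = 1
g(8) = mex{0} = 1
So g(8) = 1.
Stack D is a plain Nim stack of size 11, so its Grundy value is 11.
By the Sprague-Grundy theorem, the Grundy value of a sum of independent games is the XOR of the component values.
Combined value = 0 XOR 2 XOR 1 XOR 11 = 8.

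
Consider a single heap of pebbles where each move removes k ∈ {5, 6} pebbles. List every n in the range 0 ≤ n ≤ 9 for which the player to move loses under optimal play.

Compute g(0), g(1), … for moves {5, 6}:
k:     0  1  2  3  4  5  6  7  8  9
g(k):  0  0  0  0  0  1  1  1  1  1
The P-positions (g = 0) in 0..9 are 0, 1, 2, 3, 4.

0, 1, 2, 3, 4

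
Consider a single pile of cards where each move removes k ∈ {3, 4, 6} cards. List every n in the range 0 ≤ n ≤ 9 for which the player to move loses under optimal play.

0, 1, 2, 9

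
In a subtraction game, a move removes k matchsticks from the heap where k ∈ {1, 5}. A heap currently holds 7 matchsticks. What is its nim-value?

Compute g(0), g(1), … for moves {1, 5}:
k:     0  1  2  3  4  5  6  7
g(k):  0  1  0  1  0  1  0  1
So g(7) = 1.

1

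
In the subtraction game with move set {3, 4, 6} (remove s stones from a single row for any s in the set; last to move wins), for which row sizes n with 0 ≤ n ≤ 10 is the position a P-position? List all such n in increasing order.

0, 1, 2, 9, 10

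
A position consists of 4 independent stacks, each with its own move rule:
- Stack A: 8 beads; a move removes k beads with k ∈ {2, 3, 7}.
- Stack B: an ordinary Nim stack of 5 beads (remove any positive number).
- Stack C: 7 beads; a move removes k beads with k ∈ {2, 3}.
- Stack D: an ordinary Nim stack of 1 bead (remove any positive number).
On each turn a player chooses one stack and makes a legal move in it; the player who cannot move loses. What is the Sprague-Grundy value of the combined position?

Build the Grundy sequence for stack A with g(k) = mex{g(k−s) : s ∈ {2, 3, 7}, s ≤ k}:
g(0) = mex{} = 0
g(1) = mex{} = 0
g(2) = mex{0} = 1
g(3) = mex{0} = 1
g(4) = mex{0,1} = 2
g(5) = mex{1} = 0
g(6) = mex{1,2} = 0
g(7) = mex{0,2} = 1
g(8) = mex{0} = 1
So g(8) = 1.
Stack B is a plain Nim stack of size 5, so its Grundy value is 5.
Build the Grundy sequence for stack C with g(k) = mex{g(k−s) : s ∈ {2, 3}, s ≤ k}:
g(0) = mex{} = 0
g(1) = mex{} = 0
g(2) = mex{0} = 1
g(3) = mex{0} = 1
g(4) = mex{0,1} = 2
g(5) = mex{1} = 0
g(6) = mex{1,2} = 0
g(7) = mex{0,2} = 1
So g(7) = 1.
Stack D is a plain Nim stack of size 1, so its Grundy value is 1.
By the Sprague-Grundy theorem, the Grundy value of a sum of independent games is the XOR of the component values.
Combined value = 1 ⊕ 5 ⊕ 1 ⊕ 1 = 4.

4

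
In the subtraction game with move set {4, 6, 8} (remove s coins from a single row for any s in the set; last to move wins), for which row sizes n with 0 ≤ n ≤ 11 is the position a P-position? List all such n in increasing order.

0, 1, 2, 3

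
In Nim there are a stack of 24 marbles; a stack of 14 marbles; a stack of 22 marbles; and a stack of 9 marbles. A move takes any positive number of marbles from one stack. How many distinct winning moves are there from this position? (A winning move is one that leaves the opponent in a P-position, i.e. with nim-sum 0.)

Compute the nim-sum pairwise:
24 ^ 14 = 22
22 ^ 22 = 0
0 ^ 9 = 9
The overall nim-sum is X = 9. A stack of size p has a winning move iff p XOR X < p (reduce it to p XOR X).
  24: 24 XOR 9 = 17 < 24 — winning move (to 17).
  14: 14 XOR 9 = 7 < 14 — winning move (to 7).
  22: 22 XOR 9 = 31 ≥ 22 — no move.
  9: 9 XOR 9 = 0 < 9 — winning move (to 0).
That gives 3 winning moves.

3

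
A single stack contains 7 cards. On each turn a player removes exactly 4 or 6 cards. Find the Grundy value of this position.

Compute g(0), g(1), … for moves {4, 6}:
k:     0  1  2  3  4  5  6  7
g(k):  0  0  0  0  1  1  1  1
So g(7) = 1.

1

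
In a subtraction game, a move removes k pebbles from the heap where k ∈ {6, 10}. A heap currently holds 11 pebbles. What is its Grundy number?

1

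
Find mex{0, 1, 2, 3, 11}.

The values 0, 1, 2, 3 are all present; 4 is the first non-negative integer missing from the set.

4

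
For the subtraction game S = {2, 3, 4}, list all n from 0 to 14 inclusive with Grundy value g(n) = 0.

0, 1, 6, 7, 12, 13

Compute g(0), g(1), … for moves {2, 3, 4}:
g(0) = mex{} = 0
g(1) = mex{} = 0
g(2) = mex{0} = 1
g(3) = mex{0} = 1
g(4) = mex{0,1} = 2
g(5) = mex{0,1} = 2
g(6) = mex{1,2} = 0
g(7) = mex{1,2} = 0
g(8) = mex{0,2} = 1
g(9) = mex{0,2} = 1
g(10) = mex{0,1} = 2
g(11) = mex{0,1} = 2
g(12) = mex{1,2} = 0
g(13) = mex{1,2} = 0
g(14) = mex{0,2} = 1
The P-positions (g = 0) in 0..14 are 0, 1, 6, 7, 12, 13.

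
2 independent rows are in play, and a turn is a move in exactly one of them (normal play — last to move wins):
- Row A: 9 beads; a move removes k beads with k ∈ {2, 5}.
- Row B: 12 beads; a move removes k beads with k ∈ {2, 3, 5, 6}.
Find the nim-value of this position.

For row A, compute g(0), g(1), … with moves {2, 5}:
g(0) = mex{} = 0
g(1) = mex{} = 0
g(2) = mex{0} = 1
g(3) = mex{0} = 1
g(4) = mex{1} = 0
g(5) = mex{0,1} = 2
g(6) = mex{0} = 1
g(7) = mex{1,2} = 0
g(8) = mex{1} = 0
g(9) = mex{0} = 1
So g(9) = 1.
Build the Grundy sequence for row B with g(k) = mex{g(k−s) : s ∈ {2, 3, 5, 6}, s ≤ k}:
k:     0  1  2  3  4  5  6  7  8  9 10 11 12
g(k):  0  0  1  1  2  2  3  3  0  0  1  1  2
So g(12) = 2.
The value of a disjunctive sum is the nim-sum of the parts.
Combined value = 1 ⊕ 2 = 3.

3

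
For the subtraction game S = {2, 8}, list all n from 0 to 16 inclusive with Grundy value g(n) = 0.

0, 1, 4, 5, 10, 11, 14, 15

Compute g(0), g(1), … for moves {2, 8}:
k:     0  1  2  3  4  5  6  7  8  9 10 11 12 13 14 15 16
g(k):  0  0  1  1  0  0  1  1  2  2  0  0  1  1  0  0  1
The P-positions (g = 0) in 0..16 are 0, 1, 4, 5, 10, 11, 14, 15.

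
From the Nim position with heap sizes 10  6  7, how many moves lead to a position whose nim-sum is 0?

1

In binary:
  1010  (10)
  0110  (6)
  0111  (7)
  ----
  1011  (11)
The overall nim-sum is X = 11. A heap of size p has a winning move iff p XOR X < p (reduce it to p XOR X).
  10: 10 XOR 11 = 1 < 10 — winning move (to 1).
  6: 6 XOR 11 = 13 ≥ 6 — no move.
  7: 7 XOR 11 = 12 ≥ 7 — no move.
That gives 1 winning move.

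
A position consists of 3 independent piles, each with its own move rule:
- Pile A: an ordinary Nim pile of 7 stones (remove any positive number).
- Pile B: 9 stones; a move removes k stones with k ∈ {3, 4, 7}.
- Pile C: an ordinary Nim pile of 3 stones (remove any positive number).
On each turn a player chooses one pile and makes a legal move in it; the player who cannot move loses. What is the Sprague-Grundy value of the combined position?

Pile A is a plain Nim pile of size 7, so its Grundy value is 7.
Grundy values for pile B (subtraction set {3, 4, 7}):
g(0) = mex{} = 0
g(1) = mex{} = 0
g(2) = mex{} = 0
g(3) = mex{0} = 1
g(4) = mex{0} = 1
g(5) = mex{0} = 1
g(6) = mex{0,1} = 2
g(7) = mex{0,1} = 2
g(8) = mex{0,1} = 2
g(9) = mex{0,1,2} = 3
So g(9) = 3.
Pile C is a plain Nim pile of size 3, so its Grundy value is 3.
The value of a disjunctive sum is the nim-sum of the parts.
Combined value = 7 XOR 3 XOR 3 = 7.

7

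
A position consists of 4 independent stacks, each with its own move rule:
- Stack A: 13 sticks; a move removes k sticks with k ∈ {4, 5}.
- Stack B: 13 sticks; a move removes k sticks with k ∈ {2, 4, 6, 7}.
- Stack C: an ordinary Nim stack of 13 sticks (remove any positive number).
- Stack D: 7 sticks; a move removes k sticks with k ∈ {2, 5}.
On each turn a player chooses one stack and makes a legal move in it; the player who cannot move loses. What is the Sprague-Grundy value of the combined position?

Build the Grundy sequence for stack A with g(k) = mex{g(k−s) : s ∈ {4, 5}, s ≤ k}:
k:     0  1  2  3  4  5  6  7  8  9 10 11 12 13
g(k):  0  0  0  0  1  1  1  1  2  0  0  0  0  1
So g(13) = 1.
Build the Grundy sequence for stack B with g(k) = mex{g(k−s) : s ∈ {2, 4, 6, 7}, s ≤ k}:
k:     0  1  2  3  4  5  6  7  8  9 10 11 12 13
g(k):  0  0  1  1  2  2  3  3  4  0  0  1  1  2
So g(13) = 2.
Stack C is a plain Nim stack of size 13, so its Grundy value is 13.
Grundy values for stack D (subtraction set {2, 5}):
g(0) = mex{} = 0
g(1) = mex{} = 0
g(2) = mex{0} = 1
g(3) = mex{0} = 1
g(4) = mex{1} = 0
g(5) = mex{0,1} = 2
g(6) = mex{0} = 1
g(7) = mex{1,2} = 0
So g(7) = 0.
The value of a disjunctive sum is the nim-sum of the parts.
Combined value = 1 ⊕ 2 ⊕ 13 ⊕ 0 = 14.

14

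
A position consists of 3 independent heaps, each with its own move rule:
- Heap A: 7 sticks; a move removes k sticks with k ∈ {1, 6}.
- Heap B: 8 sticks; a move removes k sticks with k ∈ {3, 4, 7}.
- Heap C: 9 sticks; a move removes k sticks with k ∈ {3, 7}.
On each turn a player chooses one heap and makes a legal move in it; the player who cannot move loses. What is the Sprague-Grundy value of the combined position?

3

For heap A, compute g(0), g(1), … with moves {1, 6}:
k:     0  1  2  3  4  5  6  7
g(k):  0  1  0  1  0  1  2  0
So g(7) = 0.
Build the Grundy sequence for heap B with g(k) = mex{g(k−s) : s ∈ {3, 4, 7}, s ≤ k}:
g(0) = mex{} = 0
g(1) = mex{} = 0
g(2) = mex{} = 0
g(3) = mex{0} = 1
g(4) = mex{0} = 1
g(5) = mex{0} = 1
g(6) = mex{0,1} = 2
g(7) = mex{0,1} = 2
g(8) = mex{0,1} = 2
So g(8) = 2.
Build the Grundy sequence for heap C with g(k) = mex{g(k−s) : s ∈ {3, 7}, s ≤ k}:
k:     0  1  2  3  4  5  6  7  8  9
g(k):  0  0  0  1  1  1  0  2  2  1
So g(9) = 1.
By the Sprague-Grundy theorem, the Grundy value of a sum of independent games is the XOR of the component values.
Combined value = 0 XOR 2 XOR 1 = 3.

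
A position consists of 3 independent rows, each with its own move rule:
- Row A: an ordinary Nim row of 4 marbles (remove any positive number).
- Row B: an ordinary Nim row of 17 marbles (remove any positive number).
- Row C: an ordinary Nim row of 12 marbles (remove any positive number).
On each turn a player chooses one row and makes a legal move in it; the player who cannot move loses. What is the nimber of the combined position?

25

Row A is a plain Nim row of size 4, so its Grundy value is 4.
Row B is a plain Nim row of size 17, so its Grundy value is 17.
Row C is a plain Nim row of size 12, so its Grundy value is 12.
The value of a disjunctive sum is the nim-sum of the parts.
Combined value = 4 XOR 17 XOR 12 = 25.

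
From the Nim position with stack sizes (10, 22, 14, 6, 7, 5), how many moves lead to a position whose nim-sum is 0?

Nim-sum: 10 XOR 22 XOR 14 XOR 6 XOR 7 XOR 5 = 22.
The overall nim-sum is X = 22. A stack of size p has a winning move iff p XOR X < p (reduce it to p XOR X).
  10: 10 XOR 22 = 28 ≥ 10 — no move.
  22: 22 XOR 22 = 0 < 22 — winning move (to 0).
  14: 14 XOR 22 = 24 ≥ 14 — no move.
  6: 6 XOR 22 = 16 ≥ 6 — no move.
  7: 7 XOR 22 = 17 ≥ 7 — no move.
  5: 5 XOR 22 = 19 ≥ 5 — no move.
That gives 1 winning move.

1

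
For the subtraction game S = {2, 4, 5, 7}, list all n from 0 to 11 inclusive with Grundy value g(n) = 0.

Grundy values for subtraction set {2, 4, 5, 7}:
k:     0  1  2  3  4  5  6  7  8  9 10 11
g(k):  0  0  1  1  2  2  3  3  4  0  0  1
The P-positions (g = 0) in 0..11 are 0, 1, 9, 10.

0, 1, 9, 10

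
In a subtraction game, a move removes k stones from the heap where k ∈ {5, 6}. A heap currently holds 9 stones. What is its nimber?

1

Grundy values for subtraction set {5, 6}:
k:     0  1  2  3  4  5  6  7  8  9
g(k):  0  0  0  0  0  1  1  1  1  1
So g(9) = 1.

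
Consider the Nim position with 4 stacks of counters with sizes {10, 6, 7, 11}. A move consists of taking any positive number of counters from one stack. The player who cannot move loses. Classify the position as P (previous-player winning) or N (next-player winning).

P-position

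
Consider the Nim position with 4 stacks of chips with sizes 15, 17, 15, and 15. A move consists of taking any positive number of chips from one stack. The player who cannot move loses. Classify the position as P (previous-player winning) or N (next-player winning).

Write each in binary and XOR column by column:
  01111  (15)
  10001  (17)
  01111  (15)
  01111  (15)
  -----
  11110  (30)
The nim-sum is 30 ≠ 0, so this is an N-position: the player to move can win.

N-position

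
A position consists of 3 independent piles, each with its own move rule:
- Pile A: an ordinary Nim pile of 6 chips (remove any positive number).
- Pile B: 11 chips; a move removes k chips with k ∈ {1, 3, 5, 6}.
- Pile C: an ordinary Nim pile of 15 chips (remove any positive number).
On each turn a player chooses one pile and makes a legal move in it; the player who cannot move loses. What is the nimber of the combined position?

Pile A is a plain Nim pile of size 6, so its Grundy value is 6.
Build the Grundy sequence for pile B with g(k) = mex{g(k−s) : s ∈ {1, 3, 5, 6}, s ≤ k}:
g(0) = mex{} = 0
g(1) = mex{0} = 1
g(2) = mex{1} = 0
g(3) = mex{0} = 1
g(4) = mex{1} = 0
g(5) = mex{0} = 1
g(6) = mex{0,1} = 2
g(7) = mex{0,1,2} = 3
g(8) = mex{0,1,3} = 2
g(9) = mex{0,1,2} = 3
g(10) = mex{0,1,3} = 2
g(11) = mex{1,2} = 0
So g(11) = 0.
Pile C is a plain Nim pile of size 15, so its Grundy value is 15.
By the Sprague-Grundy theorem, the Grundy value of a sum of independent games is the XOR of the component values.
Combined value = 6 ⊕ 0 ⊕ 15 = 9.

9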